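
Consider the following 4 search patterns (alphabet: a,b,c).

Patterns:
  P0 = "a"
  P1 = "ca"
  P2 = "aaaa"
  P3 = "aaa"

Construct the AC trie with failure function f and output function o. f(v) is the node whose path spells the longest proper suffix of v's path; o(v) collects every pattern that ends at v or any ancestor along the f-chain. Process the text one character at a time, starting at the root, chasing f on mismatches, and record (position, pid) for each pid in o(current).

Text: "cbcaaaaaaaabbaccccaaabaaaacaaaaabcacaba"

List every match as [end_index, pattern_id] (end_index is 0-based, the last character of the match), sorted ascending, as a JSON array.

Build automaton:
Trie (insert patterns):
  n0 'ε': a→1 c→2
  n1 'a': a→4  [P0 ends]
  n2 'c': a→3
  n3 'ca': ·  [P1 ends]
  n4 'aa': a→5
  n5 'aaa': a→6  [P3 ends]
  n6 'aaaa': ·  [P2 ends]

BFS fail/out derivation:
  fail(1) 'a': from fail(0)=0 chase 'a': 0 ⇒ 0;  out={0}∪out(0)={0}
  fail(2) 'c': from fail(0)=0 chase 'c': 0 ⇒ 0;  out=∅∪out(0)=∅
  fail(3) 'ca': from fail(2)=0 chase 'a': 0 ⇒ 1;  out={1}∪out(1)={0,1}
  fail(4) 'aa': from fail(1)=0 chase 'a': 0 ⇒ 1;  out=∅∪out(1)={0}
  fail(5) 'aaa': from fail(4)=1 chase 'a': 1 ⇒ 4;  out={3}∪out(4)={0,3}
  fail(6) 'aaaa': from fail(5)=4 chase 'a': 4 ⇒ 5;  out={2}∪out(5)={0,2,3}

Scan:
pos 0 'c': at 2
pos 1 'b': at 0 ·f
pos 2 'c': at 2
pos 3 'a': at 3  emit P0@[3:3],P1@[2:3]
pos 4 'a': at 4 ·f  emit P0@[4:4]
pos 5 'a': at 5  emit P0@[5:5],P3@[3:5]
pos 6 'a': at 6  emit P0@[6:6],P2@[3:6],P3@[4:6]
pos 7 'a': at 6 ·f  emit P0@[7:7],P2@[4:7],P3@[5:7]
pos 8 'a': at 6 ·f  emit P0@[8:8],P2@[5:8],P3@[6:8]
pos 9 'a': at 6 ·f  emit P0@[9:9],P2@[6:9],P3@[7:9]
pos 10 'a': at 6 ·f  emit P0@[10:10],P2@[7:10],P3@[8:10]
pos 11 'b': at 0 ·f
pos 12 'b': at 0
pos 13 'a': at 1  emit P0@[13:13]
pos 14 'c': at 2 ·f
pos 15 'c': at 2 ·f
pos 16 'c': at 2 ·f
pos 17 'c': at 2 ·f
pos 18 'a': at 3  emit P0@[18:18],P1@[17:18]
pos 19 'a': at 4 ·f  emit P0@[19:19]
pos 20 'a': at 5  emit P0@[20:20],P3@[18:20]
pos 21 'b': at 0 ·f
pos 22 'a': at 1  emit P0@[22:22]
pos 23 'a': at 4  emit P0@[23:23]
pos 24 'a': at 5  emit P0@[24:24],P3@[22:24]
pos 25 'a': at 6  emit P0@[25:25],P2@[22:25],P3@[23:25]
pos 26 'c': at 2 ·f
pos 27 'a': at 3  emit P0@[27:27],P1@[26:27]
pos 28 'a': at 4 ·f  emit P0@[28:28]
pos 29 'a': at 5  emit P0@[29:29],P3@[27:29]
pos 30 'a': at 6  emit P0@[30:30],P2@[27:30],P3@[28:30]
pos 31 'a': at 6 ·f  emit P0@[31:31],P2@[28:31],P3@[29:31]
pos 32 'b': at 0 ·f
pos 33 'c': at 2
pos 34 'a': at 3  emit P0@[34:34],P1@[33:34]
pos 35 'c': at 2 ·f
pos 36 'a': at 3  emit P0@[36:36],P1@[35:36]
pos 37 'b': at 0 ·f
pos 38 'a': at 1  emit P0@[38:38]

All matches (sorted): [[3,0],[3,1],[4,0],[5,0],[5,3],[6,0],[6,2],[6,3],[7,0],[7,2],[7,3],[8,0],[8,2],[8,3],[9,0],[9,2],[9,3],[10,0],[10,2],[10,3],[13,0],[18,0],[18,1],[19,0],[20,0],[20,3],[22,0],[23,0],[24,0],[24,3],[25,0],[25,2],[25,3],[27,0],[27,1],[28,0],[29,0],[29,3],[30,0],[30,2],[30,3],[31,0],[31,2],[31,3],[34,0],[34,1],[36,0],[36,1],[38,0]]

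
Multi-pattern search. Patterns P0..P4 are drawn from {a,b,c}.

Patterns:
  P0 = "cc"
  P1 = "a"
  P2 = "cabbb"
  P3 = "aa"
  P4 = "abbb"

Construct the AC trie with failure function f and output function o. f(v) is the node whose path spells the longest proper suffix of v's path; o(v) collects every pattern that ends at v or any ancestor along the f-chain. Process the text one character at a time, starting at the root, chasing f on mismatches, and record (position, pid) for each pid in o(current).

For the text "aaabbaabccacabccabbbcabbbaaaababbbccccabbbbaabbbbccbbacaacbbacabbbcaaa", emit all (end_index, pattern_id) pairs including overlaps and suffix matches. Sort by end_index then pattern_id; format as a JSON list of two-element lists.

Construct AC machine:
Trie nodes:
  0='ε' goto a→3 c→1
  1='c' goto a→4 c→2
  2='cc' goto ·  [P0 ends]
  3='a' goto a→8 b→9  [P1 ends]
  4='ca' goto b→5
  5='cab' goto b→6
  6='cabb' goto b→7
  7='cabbb' goto ·  [P2 ends]
  8='aa' goto ·  [P3 ends]
  9='ab' goto b→10
  10='abb' goto b→11
  11='abbb' goto ·  [P4 ends]

BFS fail/out derivation:
  fail(1) 'c': from fail(0)=0 chase 'c': 0 ⇒ 0;  out=∅∪out(0)=∅
  fail(3) 'a': from fail(0)=0 chase 'a': 0 ⇒ 0;  out={1}∪out(0)={1}
  fail(2) 'cc': from fail(1)=0 chase 'c': 0 ⇒ 1;  out={0}∪out(1)={0}
  fail(4) 'ca': from fail(1)=0 chase 'a': 0 ⇒ 3;  out=∅∪out(3)={1}
  fail(8) 'aa': from fail(3)=0 chase 'a': 0 ⇒ 3;  out={3}∪out(3)={1,3}
  fail(9) 'ab': from fail(3)=0 chase 'b': 0 ⇒ 0;  out=∅∪out(0)=∅
  fail(5) 'cab': from fail(4)=3 chase 'b': 3 ⇒ 9;  out=∅∪out(9)=∅
  fail(10) 'abb': from fail(9)=0 chase 'b': 0 ⇒ 0;  out=∅∪out(0)=∅
  fail(6) 'cabb': from fail(5)=9 chase 'b': 9 ⇒ 10;  out=∅∪out(10)=∅
  fail(11) 'abbb': from fail(10)=0 chase 'b': 0 ⇒ 0;  out={4}∪out(0)={4}
  fail(7) 'cabbb': from fail(6)=10 chase 'b': 10 ⇒ 11;  out={2}∪out(11)={2,4}

Scan:
[0] read 'a'  n0⇒n3  emit P1@[0:0]
[1] read 'a'  n3⇒n8  emit P1@[1:1],P3@[0:1]
[2] read 'a'  n8⇒n8 (via fail)  emit P1@[2:2],P3@[1:2]
[3] read 'b'  n8⇒n9 (via fail)
[4] read 'b'  n9⇒n10
[5] read 'a'  n10⇒n3 (via fail)  emit P1@[5:5]
[6] read 'a'  n3⇒n8  emit P1@[6:6],P3@[5:6]
[7] read 'b'  n8⇒n9 (via fail)
[8] read 'c'  n9⇒n1 (via fail)
[9] read 'c'  n1⇒n2  emit P0@[8:9]
[10] read 'a'  n2⇒n4 (via fail)  emit P1@[10:10]
[11] read 'c'  n4⇒n1 (via fail)
[12] read 'a'  n1⇒n4  emit P1@[12:12]
[13] read 'b'  n4⇒n5
[14] read 'c'  n5⇒n1 (via fail)
[15] read 'c'  n1⇒n2  emit P0@[14:15]
[16] read 'a'  n2⇒n4 (via fail)  emit P1@[16:16]
[17] read 'b'  n4⇒n5
[18] read 'b'  n5⇒n6
[19] read 'b'  n6⇒n7  emit P2@[15:19],P4@[16:19]
[20] read 'c'  n7⇒n1 (via fail)
[21] read 'a'  n1⇒n4  emit P1@[21:21]
[22] read 'b'  n4⇒n5
[23] read 'b'  n5⇒n6
[24] read 'b'  n6⇒n7  emit P2@[20:24],P4@[21:24]
[25] read 'a'  n7⇒n3 (via fail)  emit P1@[25:25]
[26] read 'a'  n3⇒n8  emit P1@[26:26],P3@[25:26]
[27] read 'a'  n8⇒n8 (via fail)  emit P1@[27:27],P3@[26:27]
[28] read 'a'  n8⇒n8 (via fail)  emit P1@[28:28],P3@[27:28]
[29] read 'b'  n8⇒n9 (via fail)
[30] read 'a'  n9⇒n3 (via fail)  emit P1@[30:30]
[31] read 'b'  n3⇒n9
[32] read 'b'  n9⇒n10
[33] read 'b'  n10⇒n11  emit P4@[30:33]
[34] read 'c'  n11⇒n1 (via fail)
[35] read 'c'  n1⇒n2  emit P0@[34:35]
[36] read 'c'  n2⇒n2 (via fail)  emit P0@[35:36]
[37] read 'c'  n2⇒n2 (via fail)  emit P0@[36:37]
[38] read 'a'  n2⇒n4 (via fail)  emit P1@[38:38]
[39] read 'b'  n4⇒n5
[40] read 'b'  n5⇒n6
[41] read 'b'  n6⇒n7  emit P2@[37:41],P4@[38:41]
[42] read 'b'  n7⇒n0 (via fail)
[43] read 'a'  n0⇒n3  emit P1@[43:43]
[44] read 'a'  n3⇒n8  emit P1@[44:44],P3@[43:44]
[45] read 'b'  n8⇒n9 (via fail)
[46] read 'b'  n9⇒n10
[47] read 'b'  n10⇒n11  emit P4@[44:47]
[48] read 'b'  n11⇒n0 (via fail)
[49] read 'c'  n0⇒n1
[50] read 'c'  n1⇒n2  emit P0@[49:50]
[51] read 'b'  n2⇒n0 (via fail)
[52] read 'b'  n0⇒n0
[53] read 'a'  n0⇒n3  emit P1@[53:53]
[54] read 'c'  n3⇒n1 (via fail)
[55] read 'a'  n1⇒n4  emit P1@[55:55]
[56] read 'a'  n4⇒n8 (via fail)  emit P1@[56:56],P3@[55:56]
[57] read 'c'  n8⇒n1 (via fail)
[58] read 'b'  n1⇒n0 (via fail)
[59] read 'b'  n0⇒n0
[60] read 'a'  n0⇒n3  emit P1@[60:60]
[61] read 'c'  n3⇒n1 (via fail)
[62] read 'a'  n1⇒n4  emit P1@[62:62]
[63] read 'b'  n4⇒n5
[64] read 'b'  n5⇒n6
[65] read 'b'  n6⇒n7  emit P2@[61:65],P4@[62:65]
[66] read 'c'  n7⇒n1 (via fail)
[67] read 'a'  n1⇒n4  emit P1@[67:67]
[68] read 'a'  n4⇒n8 (via fail)  emit P1@[68:68],P3@[67:68]
[69] read 'a'  n8⇒n8 (via fail)  emit P1@[69:69],P3@[68:69]

Result: [[0,1],[1,1],[1,3],[2,1],[2,3],[5,1],[6,1],[6,3],[9,0],[10,1],[12,1],[15,0],[16,1],[19,2],[19,4],[21,1],[24,2],[24,4],[25,1],[26,1],[26,3],[27,1],[27,3],[28,1],[28,3],[30,1],[33,4],[35,0],[36,0],[37,0],[38,1],[41,2],[41,4],[43,1],[44,1],[44,3],[47,4],[50,0],[53,1],[55,1],[56,1],[56,3],[60,1],[62,1],[65,2],[65,4],[67,1],[68,1],[68,3],[69,1],[69,3]]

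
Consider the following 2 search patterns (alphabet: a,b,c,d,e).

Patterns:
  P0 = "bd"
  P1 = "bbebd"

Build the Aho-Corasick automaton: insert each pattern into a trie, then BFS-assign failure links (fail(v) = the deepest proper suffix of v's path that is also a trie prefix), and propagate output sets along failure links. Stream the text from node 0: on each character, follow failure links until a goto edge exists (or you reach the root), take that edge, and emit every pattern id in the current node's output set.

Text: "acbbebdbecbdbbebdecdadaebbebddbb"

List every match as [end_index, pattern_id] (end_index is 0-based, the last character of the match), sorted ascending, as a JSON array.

Build automaton:
Trie nodes:
  0='ε' goto b→1
  1='b' goto b→3 d→2
  2='bd' goto ·  ←P0
  3='bb' goto e→4
  4='bbe' goto b→5
  5='bbeb' goto d→6
  6='bbebd' goto ·  ←P1

BFS fail/out derivation:
  fail(1) 'b': from fail(0)=0 chase 'b': 0 ⇒ 0;  out=∅∪out(0)=∅
  fail(2) 'bd': from fail(1)=0 chase 'd': 0 ⇒ 0;  out={0}∪out(0)={0}
  fail(3) 'bb': from fail(1)=0 chase 'b': 0 ⇒ 1;  out=∅∪out(1)=∅
  fail(4) 'bbe': from fail(3)=1 chase 'e': 1→0 ⇒ 0;  out=∅∪out(0)=∅
  fail(5) 'bbeb': from fail(4)=0 chase 'b': 0 ⇒ 1;  out=∅∪out(1)=∅
  fail(6) 'bbebd': from fail(5)=1 chase 'd': 1 ⇒ 2;  out={1}∪out(2)={0,1}

Text stream:
i=0 'a': node 0→0
i=1 'c': node 0→0
i=2 'b': node 0→1
i=3 'b': node 1→3
i=4 'e': node 3→4
i=5 'b': node 4→5
i=6 'd': node 5→6  → match P0@[5:6],P1@[2:6]
i=7 'b': node 6→1 (via fail)
i=8 'e': node 1→0 (via fail)
i=9 'c': node 0→0
i=10 'b': node 0→1
i=11 'd': node 1→2  → match P0@[10:11]
i=12 'b': node 2→1 (via fail)
i=13 'b': node 1→3
i=14 'e': node 3→4
i=15 'b': node 4→5
i=16 'd': node 5→6  → match P0@[15:16],P1@[12:16]
i=17 'e': node 6→0 (via fail)
i=18 'c': node 0→0
i=19 'd': node 0→0
i=20 'a': node 0→0
i=21 'd': node 0→0
i=22 'a': node 0→0
i=23 'e': node 0→0
i=24 'b': node 0→1
i=25 'b': node 1→3
i=26 'e': node 3→4
i=27 'b': node 4→5
i=28 'd': node 5→6  → match P0@[27:28],P1@[24:28]
i=29 'd': node 6→0 (via fail)
i=30 'b': node 0→1
i=31 'b': node 1→3

Result: [[6,0],[6,1],[11,0],[16,0],[16,1],[28,0],[28,1]]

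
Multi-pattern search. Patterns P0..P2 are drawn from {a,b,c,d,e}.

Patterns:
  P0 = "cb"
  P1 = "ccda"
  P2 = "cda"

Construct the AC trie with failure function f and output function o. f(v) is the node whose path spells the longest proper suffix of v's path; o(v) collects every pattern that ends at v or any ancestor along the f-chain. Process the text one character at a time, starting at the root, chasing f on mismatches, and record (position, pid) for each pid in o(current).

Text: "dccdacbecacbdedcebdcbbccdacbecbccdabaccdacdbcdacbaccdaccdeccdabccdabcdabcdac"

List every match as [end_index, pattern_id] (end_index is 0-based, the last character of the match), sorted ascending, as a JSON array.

Build:
Trie nodes:
  n0 'ε': c→1
  n1 'c': b→2 c→3 d→6
  n2 'cb': ·  [P0 ends]
  n3 'cc': d→4
  n4 'ccd': a→5
  n5 'ccda': ·  [P1 ends]
  n6 'cd': a→7
  n7 'cda': ·  [P2 ends]

Failure links (BFS by depth):
  n1('c'): parent n0 fail=0; on 'c' 0 → fail=0;  out ∅∪∅=∅
  n2('cb'): parent n1 fail=0; on 'b' 0 → fail=0;  out {0}∪∅={0}
  n3('cc'): parent n1 fail=0; on 'c' 0 → fail=1;  out ∅∪∅=∅
  n6('cd'): parent n1 fail=0; on 'd' 0 → fail=0;  out ∅∪∅=∅
  n4('ccd'): parent n3 fail=1; on 'd' 1 → fail=6;  out ∅∪∅=∅
  n7('cda'): parent n6 fail=0; on 'a' 0 → fail=0;  out {2}∪∅={2}
  n5('ccda'): parent n4 fail=6; on 'a' 6 → fail=7;  out {1}∪{2}={1,2}

Scan:
pos 0 'd': at 0
pos 1 'c': at 1
pos 2 'c': at 3
pos 3 'd': at 4
pos 4 'a': at 5  emit P1@[1:4],P2@[2:4]
pos 5 'c': at 1 ·f
pos 6 'b': at 2  emit P0@[5:6]
pos 7 'e': at 0 ·f
pos 8 'c': at 1
pos 9 'a': at 0 ·f
pos 10 'c': at 1
pos 11 'b': at 2  emit P0@[10:11]
pos 12 'd': at 0 ·f
pos 13 'e': at 0
pos 14 'd': at 0
pos 15 'c': at 1
pos 16 'e': at 0 ·f
pos 17 'b': at 0
pos 18 'd': at 0
pos 19 'c': at 1
pos 20 'b': at 2  emit P0@[19:20]
pos 21 'b': at 0 ·f
pos 22 'c': at 1
pos 23 'c': at 3
pos 24 'd': at 4
pos 25 'a': at 5  emit P1@[22:25],P2@[23:25]
pos 26 'c': at 1 ·f
pos 27 'b': at 2  emit P0@[26:27]
pos 28 'e': at 0 ·f
pos 29 'c': at 1
pos 30 'b': at 2  emit P0@[29:30]
pos 31 'c': at 1 ·f
pos 32 'c': at 3
pos 33 'd': at 4
pos 34 'a': at 5  emit P1@[31:34],P2@[32:34]
pos 35 'b': at 0 ·f
pos 36 'a': at 0
pos 37 'c': at 1
pos 38 'c': at 3
pos 39 'd': at 4
pos 40 'a': at 5  emit P1@[37:40],P2@[38:40]
pos 41 'c': at 1 ·f
pos 42 'd': at 6
pos 43 'b': at 0 ·f
pos 44 'c': at 1
pos 45 'd': at 6
pos 46 'a': at 7  emit P2@[44:46]
pos 47 'c': at 1 ·f
pos 48 'b': at 2  emit P0@[47:48]
pos 49 'a': at 0 ·f
pos 50 'c': at 1
pos 51 'c': at 3
pos 52 'd': at 4
pos 53 'a': at 5  emit P1@[50:53],P2@[51:53]
pos 54 'c': at 1 ·f
pos 55 'c': at 3
pos 56 'd': at 4
pos 57 'e': at 0 ·f
pos 58 'c': at 1
pos 59 'c': at 3
pos 60 'd': at 4
pos 61 'a': at 5  emit P1@[58:61],P2@[59:61]
pos 62 'b': at 0 ·f
pos 63 'c': at 1
pos 64 'c': at 3
pos 65 'd': at 4
pos 66 'a': at 5  emit P1@[63:66],P2@[64:66]
pos 67 'b': at 0 ·f
pos 68 'c': at 1
pos 69 'd': at 6
pos 70 'a': at 7  emit P2@[68:70]
pos 71 'b': at 0 ·f
pos 72 'c': at 1
pos 73 'd': at 6
pos 74 'a': at 7  emit P2@[72:74]
pos 75 'c': at 1 ·f

Matches: [[4,1],[4,2],[6,0],[11,0],[20,0],[25,1],[25,2],[27,0],[30,0],[34,1],[34,2],[40,1],[40,2],[46,2],[48,0],[53,1],[53,2],[61,1],[61,2],[66,1],[66,2],[70,2],[74,2]]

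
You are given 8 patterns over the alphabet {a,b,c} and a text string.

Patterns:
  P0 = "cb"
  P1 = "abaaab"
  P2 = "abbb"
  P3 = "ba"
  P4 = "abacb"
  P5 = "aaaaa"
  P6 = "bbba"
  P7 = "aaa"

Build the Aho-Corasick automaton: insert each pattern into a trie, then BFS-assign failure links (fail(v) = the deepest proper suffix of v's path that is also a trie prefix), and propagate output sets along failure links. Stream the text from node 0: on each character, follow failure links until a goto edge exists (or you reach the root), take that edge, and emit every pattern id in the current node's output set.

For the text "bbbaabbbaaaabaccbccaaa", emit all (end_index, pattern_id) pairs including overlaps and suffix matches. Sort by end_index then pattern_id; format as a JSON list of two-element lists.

Build:
Trie (insert patterns):
  n0 'ε': a→3 b→11 c→1
  n1 'c': b→2
  n2 'cb': ·  [P0 ends]
  n3 'a': a→15 b→4
  n4 'ab': a→5 b→9
  n5 'aba': a→6 c→13
  n6 'abaa': a→7
  n7 'abaaa': b→8
  n8 'abaaab': ·  [P1 ends]
  n9 'abb': b→10
  n10 'abbb': ·  [P2 ends]
  n11 'b': a→12 b→19
  n12 'ba': ·  [P3 ends]
  n13 'abac': b→14
  n14 'abacb': ·  [P4 ends]
  n15 'aa': a→16
  n16 'aaa': a→17  [P7 ends]
  n17 'aaaa': a→18
  n18 'aaaaa': ·  [P5 ends]
  n19 'bb': b→20
  n20 'bbb': a→21
  n21 'bbba': ·  [P6 ends]

BFS fail/out derivation:
  n1('c'): parent n0 fail=0; on 'c' 0 → fail=0;  out ∅∪∅=∅
  n3('a'): parent n0 fail=0; on 'a' 0 → fail=0;  out ∅∪∅=∅
  n11('b'): parent n0 fail=0; on 'b' 0 → fail=0;  out ∅∪∅=∅
  n2('cb'): parent n1 fail=0; on 'b' 0 → fail=11;  out {0}∪∅={0}
  n4('ab'): parent n3 fail=0; on 'b' 0 → fail=11;  out ∅∪∅=∅
  n12('ba'): parent n11 fail=0; on 'a' 0 → fail=3;  out {3}∪∅={3}
  n15('aa'): parent n3 fail=0; on 'a' 0 → fail=3;  out ∅∪∅=∅
  n19('bb'): parent n11 fail=0; on 'b' 0 → fail=11;  out ∅∪∅=∅
  n5('aba'): parent n4 fail=11; on 'a' 11 → fail=12;  out ∅∪{3}={3}
  n9('abb'): parent n4 fail=11; on 'b' 11 → fail=19;  out ∅∪∅=∅
  n16('aaa'): parent n15 fail=3; on 'a' 3 → fail=15;  out {7}∪∅={7}
  n20('bbb'): parent n19 fail=11; on 'b' 11 → fail=19;  out ∅∪∅=∅
  n6('abaa'): parent n5 fail=12; on 'a' 12→3 → fail=15;  out ∅∪∅=∅
  n10('abbb'): parent n9 fail=19; on 'b' 19 → fail=20;  out {2}∪∅={2}
  n13('abac'): parent n5 fail=12; on 'c' 12→3→0 → fail=1;  out ∅∪∅=∅
  n17('aaaa'): parent n16 fail=15; on 'a' 15 → fail=16;  out ∅∪{7}={7}
  n21('bbba'): parent n20 fail=19; on 'a' 19→11 → fail=12;  out {6}∪{3}={3,6}
  n7('abaaa'): parent n6 fail=15; on 'a' 15 → fail=16;  out ∅∪{7}={7}
  n14('abacb'): parent n13 fail=1; on 'b' 1 → fail=2;  out {4}∪{0}={0,4}
  n18('aaaaa'): parent n17 fail=16; on 'a' 16 → fail=17;  out {5}∪{7}={5,7}
  n8('abaaab'): parent n7 fail=16; on 'b' 16→15→3 → fail=4;  out {1}∪∅={1}

Run:
[0] read 'b'  n0⇒n11
[1] read 'b'  n11⇒n19
[2] read 'b'  n19⇒n20
[3] read 'a'  n20⇒n21  emit P3@[2:3],P6@[0:3]
[4] read 'a'  n21⇒n15 (via fail)
[5] read 'b'  n15⇒n4 (via fail)
[6] read 'b'  n4⇒n9
[7] read 'b'  n9⇒n10  emit P2@[4:7]
[8] read 'a'  n10⇒n21 (via fail)  emit P3@[7:8],P6@[5:8]
[9] read 'a'  n21⇒n15 (via fail)
[10] read 'a'  n15⇒n16  emit P7@[8:10]
[11] read 'a'  n16⇒n17  emit P7@[9:11]
[12] read 'b'  n17⇒n4 (via fail)
[13] read 'a'  n4⇒n5  emit P3@[12:13]
[14] read 'c'  n5⇒n13
[15] read 'c'  n13⇒n1 (via fail)
[16] read 'b'  n1⇒n2  emit P0@[15:16]
[17] read 'c'  n2⇒n1 (via fail)
[18] read 'c'  n1⇒n1 (via fail)
[19] read 'a'  n1⇒n3 (via fail)
[20] read 'a'  n3⇒n15
[21] read 'a'  n15⇒n16  emit P7@[19:21]

All matches (sorted): [[3,3],[3,6],[7,2],[8,3],[8,6],[10,7],[11,7],[13,3],[16,0],[21,7]]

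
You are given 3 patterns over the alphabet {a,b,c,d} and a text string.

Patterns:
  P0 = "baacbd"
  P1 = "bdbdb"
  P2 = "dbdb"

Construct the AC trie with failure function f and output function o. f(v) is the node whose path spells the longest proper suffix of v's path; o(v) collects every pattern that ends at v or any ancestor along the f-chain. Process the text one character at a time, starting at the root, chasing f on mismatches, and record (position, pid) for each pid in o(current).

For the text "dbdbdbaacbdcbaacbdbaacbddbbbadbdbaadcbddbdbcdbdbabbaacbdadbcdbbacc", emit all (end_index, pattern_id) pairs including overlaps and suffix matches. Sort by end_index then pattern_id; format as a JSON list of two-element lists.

Construct AC machine:
Trie (insert patterns):
  n0 'ε': b→1 d→11
  n1 'b': a→2 d→7
  n2 'ba': a→3
  n3 'baa': c→4
  n4 'baac': b→5
  n5 'baacb': d→6
  n6 'baacbd': ·  ←P0
  n7 'bd': b→8
  n8 'bdb': d→9
  n9 'bdbd': b→10
  n10 'bdbdb': ·  ←P1
  n11 'd': b→12
  n12 'db': d→13
  n13 'dbd': b→14
  n14 'dbdb': ·  ←P2

Failure links (BFS by depth):
  n1('b'): parent n0 fail=0; on 'b' 0 → fail=0;  out ∅∪∅=∅
  n11('d'): parent n0 fail=0; on 'd' 0 → fail=0;  out ∅∪∅=∅
  n2('ba'): parent n1 fail=0; on 'a' 0 → fail=0;  out ∅∪∅=∅
  n7('bd'): parent n1 fail=0; on 'd' 0 → fail=11;  out ∅∪∅=∅
  n12('db'): parent n11 fail=0; on 'b' 0 → fail=1;  out ∅∪∅=∅
  n3('baa'): parent n2 fail=0; on 'a' 0 → fail=0;  out ∅∪∅=∅
  n8('bdb'): parent n7 fail=11; on 'b' 11 → fail=12;  out ∅∪∅=∅
  n13('dbd'): parent n12 fail=1; on 'd' 1 → fail=7;  out ∅∪∅=∅
  n4('baac'): parent n3 fail=0; on 'c' 0 → fail=0;  out ∅∪∅=∅
  n9('bdbd'): parent n8 fail=12; on 'd' 12 → fail=13;  out ∅∪∅=∅
  n14('dbdb'): parent n13 fail=7; on 'b' 7 → fail=8;  out {2}∪∅={2}
  n5('baacb'): parent n4 fail=0; on 'b' 0 → fail=1;  out ∅∪∅=∅
  n10('bdbdb'): parent n9 fail=13; on 'b' 13 → fail=14;  out {1}∪{2}={1,2}
  n6('baacbd'): parent n5 fail=1; on 'd' 1 → fail=7;  out {0}∪∅={0}

Scan:
pos 0 'd': at 11
pos 1 'b': at 12
pos 2 'd': at 13
pos 3 'b': at 14  emit P2@[0:3]
pos 4 'd': at 9 (fail-walked)
pos 5 'b': at 10  emit P1@[1:5],P2@[2:5]
pos 6 'a': at 2 (fail-walked)
pos 7 'a': at 3
pos 8 'c': at 4
pos 9 'b': at 5
pos 10 'd': at 6  emit P0@[5:10]
pos 11 'c': at 0 (fail-walked)
pos 12 'b': at 1
pos 13 'a': at 2
pos 14 'a': at 3
pos 15 'c': at 4
pos 16 'b': at 5
pos 17 'd': at 6  emit P0@[12:17]
pos 18 'b': at 8 (fail-walked)
pos 19 'a': at 2 (fail-walked)
pos 20 'a': at 3
pos 21 'c': at 4
pos 22 'b': at 5
pos 23 'd': at 6  emit P0@[18:23]
pos 24 'd': at 11 (fail-walked)
pos 25 'b': at 12
pos 26 'b': at 1 (fail-walked)
pos 27 'b': at 1 (fail-walked)
pos 28 'a': at 2
pos 29 'd': at 11 (fail-walked)
pos 30 'b': at 12
pos 31 'd': at 13
pos 32 'b': at 14  emit P2@[29:32]
pos 33 'a': at 2 (fail-walked)
pos 34 'a': at 3
pos 35 'd': at 11 (fail-walked)
pos 36 'c': at 0 (fail-walked)
pos 37 'b': at 1
pos 38 'd': at 7
pos 39 'd': at 11 (fail-walked)
pos 40 'b': at 12
pos 41 'd': at 13
pos 42 'b': at 14  emit P2@[39:42]
pos 43 'c': at 0 (fail-walked)
pos 44 'd': at 11
pos 45 'b': at 12
pos 46 'd': at 13
pos 47 'b': at 14  emit P2@[44:47]
pos 48 'a': at 2 (fail-walked)
pos 49 'b': at 1 (fail-walked)
pos 50 'b': at 1 (fail-walked)
pos 51 'a': at 2
pos 52 'a': at 3
pos 53 'c': at 4
pos 54 'b': at 5
pos 55 'd': at 6  emit P0@[50:55]
pos 56 'a': at 0 (fail-walked)
pos 57 'd': at 11
pos 58 'b': at 12
pos 59 'c': at 0 (fail-walked)
pos 60 'd': at 11
pos 61 'b': at 12
pos 62 'b': at 1 (fail-walked)
pos 63 'a': at 2
pos 64 'c': at 0 (fail-walked)
pos 65 'c': at 0

Result: [[3,2],[5,1],[5,2],[10,0],[17,0],[23,0],[32,2],[42,2],[47,2],[55,0]]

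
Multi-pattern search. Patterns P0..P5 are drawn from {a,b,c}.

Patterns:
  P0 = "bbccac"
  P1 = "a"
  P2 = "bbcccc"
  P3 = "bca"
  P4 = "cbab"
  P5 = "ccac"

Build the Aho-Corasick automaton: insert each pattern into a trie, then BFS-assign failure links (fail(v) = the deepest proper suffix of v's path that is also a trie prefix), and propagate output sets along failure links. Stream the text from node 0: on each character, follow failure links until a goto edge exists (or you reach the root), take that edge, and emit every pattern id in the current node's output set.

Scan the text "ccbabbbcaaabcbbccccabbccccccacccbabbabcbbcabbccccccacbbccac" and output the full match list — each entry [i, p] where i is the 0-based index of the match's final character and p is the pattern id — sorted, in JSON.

Build automaton:
Trie (insert patterns):
  n0 'ε': a→7 b→1 c→12
  n1 'b': b→2 c→10
  n2 'bb': c→3
  n3 'bbc': c→4
  n4 'bbcc': a→5 c→8
  n5 'bbcca': c→6
  n6 'bbccac': ·  [P0 ends]
  n7 'a': ·  [P1 ends]
  n8 'bbccc': c→9
  n9 'bbcccc': ·  [P2 ends]
  n10 'bc': a→11
  n11 'bca': ·  [P3 ends]
  n12 'c': b→13 c→16
  n13 'cb': a→14
  n14 'cba': b→15
  n15 'cbab': ·  [P4 ends]
  n16 'cc': a→17
  n17 'cca': c→18
  n18 'ccac': ·  [P5 ends]

BFS fail/out derivation:
  fail(1) 'b': from fail(0)=0 chase 'b': 0 ⇒ 0;  out=∅∪out(0)=∅
  fail(7) 'a': from fail(0)=0 chase 'a': 0 ⇒ 0;  out={1}∪out(0)={1}
  fail(12) 'c': from fail(0)=0 chase 'c': 0 ⇒ 0;  out=∅∪out(0)=∅
  fail(2) 'bb': from fail(1)=0 chase 'b': 0 ⇒ 1;  out=∅∪out(1)=∅
  fail(10) 'bc': from fail(1)=0 chase 'c': 0 ⇒ 12;  out=∅∪out(12)=∅
  fail(13) 'cb': from fail(12)=0 chase 'b': 0 ⇒ 1;  out=∅∪out(1)=∅
  fail(16) 'cc': from fail(12)=0 chase 'c': 0 ⇒ 12;  out=∅∪out(12)=∅
  fail(3) 'bbc': from fail(2)=1 chase 'c': 1 ⇒ 10;  out=∅∪out(10)=∅
  fail(11) 'bca': from fail(10)=12 chase 'a': 12→0 ⇒ 7;  out={3}∪out(7)={1,3}
  fail(14) 'cba': from fail(13)=1 chase 'a': 1→0 ⇒ 7;  out=∅∪out(7)={1}
  fail(17) 'cca': from fail(16)=12 chase 'a': 12→0 ⇒ 7;  out=∅∪out(7)={1}
  fail(4) 'bbcc': from fail(3)=10 chase 'c': 10→12 ⇒ 16;  out=∅∪out(16)=∅
  fail(15) 'cbab': from fail(14)=7 chase 'b': 7→0 ⇒ 1;  out={4}∪out(1)={4}
  fail(18) 'ccac': from fail(17)=7 chase 'c': 7→0 ⇒ 12;  out={5}∪out(12)={5}
  fail(5) 'bbcca': from fail(4)=16 chase 'a': 16 ⇒ 17;  out=∅∪out(17)={1}
  fail(8) 'bbccc': from fail(4)=16 chase 'c': 16→12 ⇒ 16;  out=∅∪out(16)=∅
  fail(6) 'bbccac': from fail(5)=17 chase 'c': 17 ⇒ 18;  out={0}∪out(18)={0,5}
  fail(9) 'bbcccc': from fail(8)=16 chase 'c': 16→12 ⇒ 16;  out={2}∪out(16)={2}

Scan:
[0] read 'c'  n0⇒n12
[1] read 'c'  n12⇒n16
[2] read 'b'  n16⇒n13 (via fail)
[3] read 'a'  n13⇒n14  → match P1@[3:3]
[4] read 'b'  n14⇒n15  → match P4@[1:4]
[5] read 'b'  n15⇒n2 (via fail)
[6] read 'b'  n2⇒n2 (via fail)
[7] read 'c'  n2⇒n3
[8] read 'a'  n3⇒n11 (via fail)  → match P1@[8:8],P3@[6:8]
[9] read 'a'  n11⇒n7 (via fail)  → match P1@[9:9]
[10] read 'a'  n7⇒n7 (via fail)  → match P1@[10:10]
[11] read 'b'  n7⇒n1 (via fail)
[12] read 'c'  n1⇒n10
[13] read 'b'  n10⇒n13 (via fail)
[14] read 'b'  n13⇒n2 (via fail)
[15] read 'c'  n2⇒n3
[16] read 'c'  n3⇒n4
[17] read 'c'  n4⇒n8
[18] read 'c'  n8⇒n9  → match P2@[13:18]
[19] read 'a'  n9⇒n17 (via fail)  → match P1@[19:19]
[20] read 'b'  n17⇒n1 (via fail)
[21] read 'b'  n1⇒n2
[22] read 'c'  n2⇒n3
[23] read 'c'  n3⇒n4
[24] read 'c'  n4⇒n8
[25] read 'c'  n8⇒n9  → match P2@[20:25]
[26] read 'c'  n9⇒n16 (via fail)
[27] read 'c'  n16⇒n16 (via fail)
[28] read 'a'  n16⇒n17  → match P1@[28:28]
[29] read 'c'  n17⇒n18  → match P5@[26:29]
[30] read 'c'  n18⇒n16 (via fail)
[31] read 'c'  n16⇒n16 (via fail)
[32] read 'b'  n16⇒n13 (via fail)
[33] read 'a'  n13⇒n14  → match P1@[33:33]
[34] read 'b'  n14⇒n15  → match P4@[31:34]
[35] read 'b'  n15⇒n2 (via fail)
[36] read 'a'  n2⇒n7 (via fail)  → match P1@[36:36]
[37] read 'b'  n7⇒n1 (via fail)
[38] read 'c'  n1⇒n10
[39] read 'b'  n10⇒n13 (via fail)
[40] read 'b'  n13⇒n2 (via fail)
[41] read 'c'  n2⇒n3
[42] read 'a'  n3⇒n11 (via fail)  → match P1@[42:42],P3@[40:42]
[43] read 'b'  n11⇒n1 (via fail)
[44] read 'b'  n1⇒n2
[45] read 'c'  n2⇒n3
[46] read 'c'  n3⇒n4
[47] read 'c'  n4⇒n8
[48] read 'c'  n8⇒n9  → match P2@[43:48]
[49] read 'c'  n9⇒n16 (via fail)
[50] read 'c'  n16⇒n16 (via fail)
[51] read 'a'  n16⇒n17  → match P1@[51:51]
[52] read 'c'  n17⇒n18  → match P5@[49:52]
[53] read 'b'  n18⇒n13 (via fail)
[54] read 'b'  n13⇒n2 (via fail)
[55] read 'c'  n2⇒n3
[56] read 'c'  n3⇒n4
[57] read 'a'  n4⇒n5  → match P1@[57:57]
[58] read 'c'  n5⇒n6  → match P0@[53:58],P5@[55:58]

Matches: [[3,1],[4,4],[8,1],[8,3],[9,1],[10,1],[18,2],[19,1],[25,2],[28,1],[29,5],[33,1],[34,4],[36,1],[42,1],[42,3],[48,2],[51,1],[52,5],[57,1],[58,0],[58,5]]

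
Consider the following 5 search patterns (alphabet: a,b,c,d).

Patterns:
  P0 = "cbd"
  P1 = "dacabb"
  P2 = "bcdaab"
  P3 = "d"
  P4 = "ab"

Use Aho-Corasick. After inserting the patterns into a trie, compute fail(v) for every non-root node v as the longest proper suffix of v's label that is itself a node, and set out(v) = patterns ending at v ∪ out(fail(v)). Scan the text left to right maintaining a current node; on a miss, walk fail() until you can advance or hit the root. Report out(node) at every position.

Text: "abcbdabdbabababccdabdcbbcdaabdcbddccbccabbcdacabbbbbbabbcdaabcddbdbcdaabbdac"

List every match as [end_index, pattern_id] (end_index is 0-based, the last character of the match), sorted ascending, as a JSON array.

Build:
Trie nodes:
  0='ε' goto a→16 b→10 c→1 d→4
  1='c' goto b→2
  2='cb' goto d→3
  3='cbd' goto ·  ←P0
  4='d' goto a→5  ←P3
  5='da' goto c→6
  6='dac' goto a→7
  7='daca' goto b→8
  8='dacab' goto b→9
  9='dacabb' goto ·  ←P1
  10='b' goto c→11
  11='bc' goto d→12
  12='bcd' goto a→13
  13='bcda' goto a→14
  14='bcdaa' goto b→15
  15='bcdaab' goto ·  ←P2
  16='a' goto b→17
  17='ab' goto ·  ←P4

BFS fail/out derivation:
  fail(1) 'c': from fail(0)=0 chase 'c': 0 ⇒ 0;  out=∅∪out(0)=∅
  fail(4) 'd': from fail(0)=0 chase 'd': 0 ⇒ 0;  out={3}∪out(0)={3}
  fail(10) 'b': from fail(0)=0 chase 'b': 0 ⇒ 0;  out=∅∪out(0)=∅
  fail(16) 'a': from fail(0)=0 chase 'a': 0 ⇒ 0;  out=∅∪out(0)=∅
  fail(2) 'cb': from fail(1)=0 chase 'b': 0 ⇒ 10;  out=∅∪out(10)=∅
  fail(5) 'da': from fail(4)=0 chase 'a': 0 ⇒ 16;  out=∅∪out(16)=∅
  fail(11) 'bc': from fail(10)=0 chase 'c': 0 ⇒ 1;  out=∅∪out(1)=∅
  fail(17) 'ab': from fail(16)=0 chase 'b': 0 ⇒ 10;  out={4}∪out(10)={4}
  fail(3) 'cbd': from fail(2)=10 chase 'd': 10→0 ⇒ 4;  out={0}∪out(4)={0,3}
  fail(6) 'dac': from fail(5)=16 chase 'c': 16→0 ⇒ 1;  out=∅∪out(1)=∅
  fail(12) 'bcd': from fail(11)=1 chase 'd': 1→0 ⇒ 4;  out=∅∪out(4)={3}
  fail(7) 'daca': from fail(6)=1 chase 'a': 1→0 ⇒ 16;  out=∅∪out(16)=∅
  fail(13) 'bcda': from fail(12)=4 chase 'a': 4 ⇒ 5;  out=∅∪out(5)=∅
  fail(8) 'dacab': from fail(7)=16 chase 'b': 16 ⇒ 17;  out=∅∪out(17)={4}
  fail(14) 'bcdaa': from fail(13)=5 chase 'a': 5→16→0 ⇒ 16;  out=∅∪out(16)=∅
  fail(9) 'dacabb': from fail(8)=17 chase 'b': 17→10→0 ⇒ 10;  out={1}∪out(10)={1}
  fail(15) 'bcdaab': from fail(14)=16 chase 'b': 16 ⇒ 17;  out={2}∪out(17)={2,4}

Text stream:
i=0 'a': node 0→16
i=1 'b': node 16→17  ** P4@[0:1]
i=2 'c': node 17→11 (via fail)
i=3 'b': node 11→2 (via fail)
i=4 'd': node 2→3  ** P0@[2:4],P3@[4:4]
i=5 'a': node 3→5 (via fail)
i=6 'b': node 5→17 (via fail)  ** P4@[5:6]
i=7 'd': node 17→4 (via fail)  ** P3@[7:7]
i=8 'b': node 4→10 (via fail)
i=9 'a': node 10→16 (via fail)
i=10 'b': node 16→17  ** P4@[9:10]
i=11 'a': node 17→16 (via fail)
i=12 'b': node 16→17  ** P4@[11:12]
i=13 'a': node 17→16 (via fail)
i=14 'b': node 16→17  ** P4@[13:14]
i=15 'c': node 17→11 (via fail)
i=16 'c': node 11→1 (via fail)
i=17 'd': node 1→4 (via fail)  ** P3@[17:17]
i=18 'a': node 4→5
i=19 'b': node 5→17 (via fail)  ** P4@[18:19]
i=20 'd': node 17→4 (via fail)  ** P3@[20:20]
i=21 'c': node 4→1 (via fail)
i=22 'b': node 1→2
i=23 'b': node 2→10 (via fail)
i=24 'c': node 10→11
i=25 'd': node 11→12  ** P3@[25:25]
i=26 'a': node 12→13
i=27 'a': node 13→14
i=28 'b': node 14→15  ** P2@[23:28],P4@[27:28]
i=29 'd': node 15→4 (via fail)  ** P3@[29:29]
i=30 'c': node 4→1 (via fail)
i=31 'b': node 1→2
i=32 'd': node 2→3  ** P0@[30:32],P3@[32:32]
i=33 'd': node 3→4 (via fail)  ** P3@[33:33]
i=34 'c': node 4→1 (via fail)
i=35 'c': node 1→1 (via fail)
i=36 'b': node 1→2
i=37 'c': node 2→11 (via fail)
i=38 'c': node 11→1 (via fail)
i=39 'a': node 1→16 (via fail)
i=40 'b': node 16→17  ** P4@[39:40]
i=41 'b': node 17→10 (via fail)
i=42 'c': node 10→11
i=43 'd': node 11→12  ** P3@[43:43]
i=44 'a': node 12→13
i=45 'c': node 13→6 (via fail)
i=46 'a': node 6→7
i=47 'b': node 7→8  ** P4@[46:47]
i=48 'b': node 8→9  ** P1@[43:48]
i=49 'b': node 9→10 (via fail)
i=50 'b': node 10→10 (via fail)
i=51 'b': node 10→10 (via fail)
i=52 'b': node 10→10 (via fail)
i=53 'a': node 10→16 (via fail)
i=54 'b': node 16→17  ** P4@[53:54]
i=55 'b': node 17→10 (via fail)
i=56 'c': node 10→11
i=57 'd': node 11→12  ** P3@[57:57]
i=58 'a': node 12→13
i=59 'a': node 13→14
i=60 'b': node 14→15  ** P2@[55:60],P4@[59:60]
i=61 'c': node 15→11 (via fail)
i=62 'd': node 11→12  ** P3@[62:62]
i=63 'd': node 12→4 (via fail)  ** P3@[63:63]
i=64 'b': node 4→10 (via fail)
i=65 'd': node 10→4 (via fail)  ** P3@[65:65]
i=66 'b': node 4→10 (via fail)
i=67 'c': node 10→11
i=68 'd': node 11→12  ** P3@[68:68]
i=69 'a': node 12→13
i=70 'a': node 13→14
i=71 'b': node 14→15  ** P2@[66:71],P4@[70:71]
i=72 'b': node 15→10 (via fail)
i=73 'd': node 10→4 (via fail)  ** P3@[73:73]
i=74 'a': node 4→5
i=75 'c': node 5→6

Matches: [[1,4],[4,0],[4,3],[6,4],[7,3],[10,4],[12,4],[14,4],[17,3],[19,4],[20,3],[25,3],[28,2],[28,4],[29,3],[32,0],[32,3],[33,3],[40,4],[43,3],[47,4],[48,1],[54,4],[57,3],[60,2],[60,4],[62,3],[63,3],[65,3],[68,3],[71,2],[71,4],[73,3]]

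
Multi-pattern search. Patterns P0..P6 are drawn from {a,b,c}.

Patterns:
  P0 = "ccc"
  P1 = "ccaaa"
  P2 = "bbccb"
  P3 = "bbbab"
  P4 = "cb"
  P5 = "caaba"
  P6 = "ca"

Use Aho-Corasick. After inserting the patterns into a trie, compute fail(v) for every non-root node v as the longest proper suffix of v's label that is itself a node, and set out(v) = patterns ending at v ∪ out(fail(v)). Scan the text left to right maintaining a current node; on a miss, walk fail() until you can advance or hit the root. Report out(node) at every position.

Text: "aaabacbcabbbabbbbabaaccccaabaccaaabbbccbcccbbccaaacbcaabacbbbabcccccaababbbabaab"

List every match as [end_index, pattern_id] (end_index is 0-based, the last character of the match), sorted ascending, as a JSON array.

Build:
Trie (insert patterns):
  n0 'ε': b→7 c→1
  n1 'c': a→16 b→15 c→2
  n2 'cc': a→4 c→3
  n3 'ccc': ·  [P0 ends]
  n4 'cca': a→5
  n5 'ccaa': a→6
  n6 'ccaaa': ·  [P1 ends]
  n7 'b': b→8
  n8 'bb': b→12 c→9
  n9 'bbc': c→10
  n10 'bbcc': b→11
  n11 'bbccb': ·  [P2 ends]
  n12 'bbb': a→13
  n13 'bbba': b→14
  n14 'bbbab': ·  [P3 ends]
  n15 'cb': ·  [P4 ends]
  n16 'ca': a→17  [P6 ends]
  n17 'caa': b→18
  n18 'caab': a→19
  n19 'caaba': ·  [P5 ends]

BFS fail/out derivation:
  fail(1) 'c': from fail(0)=0 chase 'c': 0 ⇒ 0;  out=∅∪out(0)=∅
  fail(7) 'b': from fail(0)=0 chase 'b': 0 ⇒ 0;  out=∅∪out(0)=∅
  fail(2) 'cc': from fail(1)=0 chase 'c': 0 ⇒ 1;  out=∅∪out(1)=∅
  fail(8) 'bb': from fail(7)=0 chase 'b': 0 ⇒ 7;  out=∅∪out(7)=∅
  fail(15) 'cb': from fail(1)=0 chase 'b': 0 ⇒ 7;  out={4}∪out(7)={4}
  fail(16) 'ca': from fail(1)=0 chase 'a': 0 ⇒ 0;  out={6}∪out(0)={6}
  fail(3) 'ccc': from fail(2)=1 chase 'c': 1 ⇒ 2;  out={0}∪out(2)={0}
  fail(4) 'cca': from fail(2)=1 chase 'a': 1 ⇒ 16;  out=∅∪out(16)={6}
  fail(9) 'bbc': from fail(8)=7 chase 'c': 7→0 ⇒ 1;  out=∅∪out(1)=∅
  fail(12) 'bbb': from fail(8)=7 chase 'b': 7 ⇒ 8;  out=∅∪out(8)=∅
  fail(17) 'caa': from fail(16)=0 chase 'a': 0 ⇒ 0;  out=∅∪out(0)=∅
  fail(5) 'ccaa': from fail(4)=16 chase 'a': 16 ⇒ 17;  out=∅∪out(17)=∅
  fail(10) 'bbcc': from fail(9)=1 chase 'c': 1 ⇒ 2;  out=∅∪out(2)=∅
  fail(13) 'bbba': from fail(12)=8 chase 'a': 8→7→0 ⇒ 0;  out=∅∪out(0)=∅
  fail(18) 'caab': from fail(17)=0 chase 'b': 0 ⇒ 7;  out=∅∪out(7)=∅
  fail(6) 'ccaaa': from fail(5)=17 chase 'a': 17→0 ⇒ 0;  out={1}∪out(0)={1}
  fail(11) 'bbccb': from fail(10)=2 chase 'b': 2→1 ⇒ 15;  out={2}∪out(15)={2,4}
  fail(14) 'bbbab': from fail(13)=0 chase 'b': 0 ⇒ 7;  out={3}∪out(7)={3}
  fail(19) 'caaba': from fail(18)=7 chase 'a': 7→0 ⇒ 0;  out={5}∪out(0)={5}

Scan:
[0] read 'a'  n0⇒n0
[1] read 'a'  n0⇒n0
[2] read 'a'  n0⇒n0
[3] read 'b'  n0⇒n7
[4] read 'a'  n7⇒n0 ·f
[5] read 'c'  n0⇒n1
[6] read 'b'  n1⇒n15  → match P4@[5:6]
[7] read 'c'  n15⇒n1 ·f
[8] read 'a'  n1⇒n16  → match P6@[7:8]
[9] read 'b'  n16⇒n7 ·f
[10] read 'b'  n7⇒n8
[11] read 'b'  n8⇒n12
[12] read 'a'  n12⇒n13
[13] read 'b'  n13⇒n14  → match P3@[9:13]
[14] read 'b'  n14⇒n8 ·f
[15] read 'b'  n8⇒n12
[16] read 'b'  n12⇒n12 ·f
[17] read 'a'  n12⇒n13
[18] read 'b'  n13⇒n14  → match P3@[14:18]
[19] read 'a'  n14⇒n0 ·f
[20] read 'a'  n0⇒n0
[21] read 'c'  n0⇒n1
[22] read 'c'  n1⇒n2
[23] read 'c'  n2⇒n3  → match P0@[21:23]
[24] read 'c'  n3⇒n3 ·f  → match P0@[22:24]
[25] read 'a'  n3⇒n4 ·f  → match P6@[24:25]
[26] read 'a'  n4⇒n5
[27] read 'b'  n5⇒n18 ·f
[28] read 'a'  n18⇒n19  → match P5@[24:28]
[29] read 'c'  n19⇒n1 ·f
[30] read 'c'  n1⇒n2
[31] read 'a'  n2⇒n4  → match P6@[30:31]
[32] read 'a'  n4⇒n5
[33] read 'a'  n5⇒n6  → match P1@[29:33]
[34] read 'b'  n6⇒n7 ·f
[35] read 'b'  n7⇒n8
[36] read 'b'  n8⇒n12
[37] read 'c'  n12⇒n9 ·f
[38] read 'c'  n9⇒n10
[39] read 'b'  n10⇒n11  → match P2@[35:39],P4@[38:39]
[40] read 'c'  n11⇒n1 ·f
[41] read 'c'  n1⇒n2
[42] read 'c'  n2⇒n3  → match P0@[40:42]
[43] read 'b'  n3⇒n15 ·f  → match P4@[42:43]
[44] read 'b'  n15⇒n8 ·f
[45] read 'c'  n8⇒n9
[46] read 'c'  n9⇒n10
[47] read 'a'  n10⇒n4 ·f  → match P6@[46:47]
[48] read 'a'  n4⇒n5
[49] read 'a'  n5⇒n6  → match P1@[45:49]
[50] read 'c'  n6⇒n1 ·f
[51] read 'b'  n1⇒n15  → match P4@[50:51]
[52] read 'c'  n15⇒n1 ·f
[53] read 'a'  n1⇒n16  → match P6@[52:53]
[54] read 'a'  n16⇒n17
[55] read 'b'  n17⇒n18
[56] read 'a'  n18⇒n19  → match P5@[52:56]
[57] read 'c'  n19⇒n1 ·f
[58] read 'b'  n1⇒n15  → match P4@[57:58]
[59] read 'b'  n15⇒n8 ·f
[60] read 'b'  n8⇒n12
[61] read 'a'  n12⇒n13
[62] read 'b'  n13⇒n14  → match P3@[58:62]
[63] read 'c'  n14⇒n1 ·f
[64] read 'c'  n1⇒n2
[65] read 'c'  n2⇒n3  → match P0@[63:65]
[66] read 'c'  n3⇒n3 ·f  → match P0@[64:66]
[67] read 'c'  n3⇒n3 ·f  → match P0@[65:67]
[68] read 'a'  n3⇒n4 ·f  → match P6@[67:68]
[69] read 'a'  n4⇒n5
[70] read 'b'  n5⇒n18 ·f
[71] read 'a'  n18⇒n19  → match P5@[67:71]
[72] read 'b'  n19⇒n7 ·f
[73] read 'b'  n7⇒n8
[74] read 'b'  n8⇒n12
[75] read 'a'  n12⇒n13
[76] read 'b'  n13⇒n14  → match P3@[72:76]
[77] read 'a'  n14⇒n0 ·f
[78] read 'a'  n0⇒n0
[79] read 'b'  n0⇒n7

Result: [[6,4],[8,6],[13,3],[18,3],[23,0],[24,0],[25,6],[28,5],[31,6],[33,1],[39,2],[39,4],[42,0],[43,4],[47,6],[49,1],[51,4],[53,6],[56,5],[58,4],[62,3],[65,0],[66,0],[67,0],[68,6],[71,5],[76,3]]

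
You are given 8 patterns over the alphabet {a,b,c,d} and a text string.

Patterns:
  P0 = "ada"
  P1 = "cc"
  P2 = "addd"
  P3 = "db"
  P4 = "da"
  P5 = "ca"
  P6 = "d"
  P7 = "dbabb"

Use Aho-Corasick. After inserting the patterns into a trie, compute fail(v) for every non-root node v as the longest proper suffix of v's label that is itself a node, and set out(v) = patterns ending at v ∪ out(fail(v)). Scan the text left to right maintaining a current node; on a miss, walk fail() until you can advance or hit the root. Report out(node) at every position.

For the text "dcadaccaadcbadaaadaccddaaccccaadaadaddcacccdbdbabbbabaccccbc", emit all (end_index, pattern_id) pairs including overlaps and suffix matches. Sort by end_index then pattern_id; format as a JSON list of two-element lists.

Build:
Trie (insert patterns):
  n0 'ε': a→1 c→4 d→8
  n1 'a': d→2
  n2 'ad': a→3 d→6
  n3 'ada': ·  [P0 ends]
  n4 'c': a→11 c→5
  n5 'cc': ·  [P1 ends]
  n6 'add': d→7
  n7 'addd': ·  [P2 ends]
  n8 'd': a→10 b→9  [P6 ends]
  n9 'db': a→12  [P3 ends]
  n10 'da': ·  [P4 ends]
  n11 'ca': ·  [P5 ends]
  n12 'dba': b→13
  n13 'dbab': b→14
  n14 'dbabb': ·  [P7 ends]

BFS fail/out derivation:
  n1('a'): parent n0 fail=0; on 'a' 0 → fail=0;  out ∅∪∅=∅
  n4('c'): parent n0 fail=0; on 'c' 0 → fail=0;  out ∅∪∅=∅
  n8('d'): parent n0 fail=0; on 'd' 0 → fail=0;  out {6}∪∅={6}
  n2('ad'): parent n1 fail=0; on 'd' 0 → fail=8;  out ∅∪{6}={6}
  n5('cc'): parent n4 fail=0; on 'c' 0 → fail=4;  out {1}∪∅={1}
  n9('db'): parent n8 fail=0; on 'b' 0 → fail=0;  out {3}∪∅={3}
  n10('da'): parent n8 fail=0; on 'a' 0 → fail=1;  out {4}∪∅={4}
  n11('ca'): parent n4 fail=0; on 'a' 0 → fail=1;  out {5}∪∅={5}
  n3('ada'): parent n2 fail=8; on 'a' 8 → fail=10;  out {0}∪{4}={0,4}
  n6('add'): parent n2 fail=8; on 'd' 8→0 → fail=8;  out ∅∪{6}={6}
  n12('dba'): parent n9 fail=0; on 'a' 0 → fail=1;  out ∅∪∅=∅
  n7('addd'): parent n6 fail=8; on 'd' 8→0 → fail=8;  out {2}∪{6}={2,6}
  n13('dbab'): parent n12 fail=1; on 'b' 1→0 → fail=0;  out ∅∪∅=∅
  n14('dbabb'): parent n13 fail=0; on 'b' 0 → fail=0;  out {7}∪∅={7}

Scan:
[0] read 'd'  n0⇒n8  → match P6@[0:0]
[1] read 'c'  n8⇒n4 (via fail)
[2] read 'a'  n4⇒n11  → match P5@[1:2]
[3] read 'd'  n11⇒n2 (via fail)  → match P6@[3:3]
[4] read 'a'  n2⇒n3  → match P0@[2:4],P4@[3:4]
[5] read 'c'  n3⇒n4 (via fail)
[6] read 'c'  n4⇒n5  → match P1@[5:6]
[7] read 'a'  n5⇒n11 (via fail)  → match P5@[6:7]
[8] read 'a'  n11⇒n1 (via fail)
[9] read 'd'  n1⇒n2  → match P6@[9:9]
[10] read 'c'  n2⇒n4 (via fail)
[11] read 'b'  n4⇒n0 (via fail)
[12] read 'a'  n0⇒n1
[13] read 'd'  n1⇒n2  → match P6@[13:13]
[14] read 'a'  n2⇒n3  → match P0@[12:14],P4@[13:14]
[15] read 'a'  n3⇒n1 (via fail)
[16] read 'a'  n1⇒n1 (via fail)
[17] read 'd'  n1⇒n2  → match P6@[17:17]
[18] read 'a'  n2⇒n3  → match P0@[16:18],P4@[17:18]
[19] read 'c'  n3⇒n4 (via fail)
[20] read 'c'  n4⇒n5  → match P1@[19:20]
[21] read 'd'  n5⇒n8 (via fail)  → match P6@[21:21]
[22] read 'd'  n8⇒n8 (via fail)  → match P6@[22:22]
[23] read 'a'  n8⇒n10  → match P4@[22:23]
[24] read 'a'  n10⇒n1 (via fail)
[25] read 'c'  n1⇒n4 (via fail)
[26] read 'c'  n4⇒n5  → match P1@[25:26]
[27] read 'c'  n5⇒n5 (via fail)  → match P1@[26:27]
[28] read 'c'  n5⇒n5 (via fail)  → match P1@[27:28]
[29] read 'a'  n5⇒n11 (via fail)  → match P5@[28:29]
[30] read 'a'  n11⇒n1 (via fail)
[31] read 'd'  n1⇒n2  → match P6@[31:31]
[32] read 'a'  n2⇒n3  → match P0@[30:32],P4@[31:32]
[33] read 'a'  n3⇒n1 (via fail)
[34] read 'd'  n1⇒n2  → match P6@[34:34]
[35] read 'a'  n2⇒n3  → match P0@[33:35],P4@[34:35]
[36] read 'd'  n3⇒n2 (via fail)  → match P6@[36:36]
[37] read 'd'  n2⇒n6  → match P6@[37:37]
[38] read 'c'  n6⇒n4 (via fail)
[39] read 'a'  n4⇒n11  → match P5@[38:39]
[40] read 'c'  n11⇒n4 (via fail)
[41] read 'c'  n4⇒n5  → match P1@[40:41]
[42] read 'c'  n5⇒n5 (via fail)  → match P1@[41:42]
[43] read 'd'  n5⇒n8 (via fail)  → match P6@[43:43]
[44] read 'b'  n8⇒n9  → match P3@[43:44]
[45] read 'd'  n9⇒n8 (via fail)  → match P6@[45:45]
[46] read 'b'  n8⇒n9  → match P3@[45:46]
[47] read 'a'  n9⇒n12
[48] read 'b'  n12⇒n13
[49] read 'b'  n13⇒n14  → match P7@[45:49]
[50] read 'b'  n14⇒n0 (via fail)
[51] read 'a'  n0⇒n1
[52] read 'b'  n1⇒n0 (via fail)
[53] read 'a'  n0⇒n1
[54] read 'c'  n1⇒n4 (via fail)
[55] read 'c'  n4⇒n5  → match P1@[54:55]
[56] read 'c'  n5⇒n5 (via fail)  → match P1@[55:56]
[57] read 'c'  n5⇒n5 (via fail)  → match P1@[56:57]
[58] read 'b'  n5⇒n0 (via fail)
[59] read 'c'  n0⇒n4

Matches: [[0,6],[2,5],[3,6],[4,0],[4,4],[6,1],[7,5],[9,6],[13,6],[14,0],[14,4],[17,6],[18,0],[18,4],[20,1],[21,6],[22,6],[23,4],[26,1],[27,1],[28,1],[29,5],[31,6],[32,0],[32,4],[34,6],[35,0],[35,4],[36,6],[37,6],[39,5],[41,1],[42,1],[43,6],[44,3],[45,6],[46,3],[49,7],[55,1],[56,1],[57,1]]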